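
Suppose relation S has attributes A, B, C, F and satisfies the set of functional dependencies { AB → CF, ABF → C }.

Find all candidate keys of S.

AB

Attributes A, B never appear on any right-hand side, so every candidate key must contain {A, B}.
{A, B}⁺ = {A, B, C, F}, which is all of the schema, so {A, B} is the only candidate key.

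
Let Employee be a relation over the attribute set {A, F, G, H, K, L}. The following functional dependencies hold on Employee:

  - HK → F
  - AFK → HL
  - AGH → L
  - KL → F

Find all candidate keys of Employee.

{A, F, G, K}, {A, G, H, K}, {A, G, K, L}

{A, F, G, K}⁺: AFK→HL adds H, L → {A, F, G, H, K, L}.
{A, G, H, K}⁺: HK→F adds F; AFK→HL adds L → {A, F, G, H, K, L}.
{A, G, K, L}⁺: KL→F adds F; AFK→HL adds H → {A, F, G, H, K, L}.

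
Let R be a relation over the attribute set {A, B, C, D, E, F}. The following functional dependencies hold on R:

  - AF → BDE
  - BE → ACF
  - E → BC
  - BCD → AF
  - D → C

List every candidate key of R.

{E}⁺: E→BC adds B, C; BE→ACF adds A, F; AF→BDE adds D → {A, B, C, D, E, F}.
{A, F}⁺: AF→BDE adds B, D, E; BE→ACF adds C → {A, B, C, D, E, F}. Minimal: {F}⁺ = {F}; {A}⁺ = {A} — none reach the full schema.
{B, D}⁺: D→C adds C; BCD→AF adds A, F; AF→BDE adds E → {A, B, C, D, E, F}. Minimal: {D}⁺ = {C, D}; {B}⁺ = {B} — none reach the full schema.
Any other superkey contains one of these as a subset, so there are no further candidate keys.

{E}, {A, F}, {B, D}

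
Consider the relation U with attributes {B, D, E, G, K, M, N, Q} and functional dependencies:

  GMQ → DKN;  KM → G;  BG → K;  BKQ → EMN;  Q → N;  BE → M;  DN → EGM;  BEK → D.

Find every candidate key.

Attributes B, Q never appear on any right-hand side, so every candidate key must contain {B, Q}.
{B, Q}⁺ = {B, N, Q}, which is not all of the schema, so we must add further attributes.
{B, D, Q}⁺: Q→N adds N; DN→EGM adds E, G, M; GMQ→DKN adds K → {B, D, E, G, K, M, N, Q}.
{B, G, Q}⁺: BG→K adds K; BKQ→EMN adds E, M, N; BEK→D adds D → {B, D, E, G, K, M, N, Q}.
{B, K, Q}⁺: BKQ→EMN adds E, M, N; BEK→D adds D; KM→G adds G → {B, D, E, G, K, M, N, Q}.
Any other superkey contains one of these as a subset, so there are no further candidate keys.

{B, D, Q}, {B, G, Q}, {B, K, Q}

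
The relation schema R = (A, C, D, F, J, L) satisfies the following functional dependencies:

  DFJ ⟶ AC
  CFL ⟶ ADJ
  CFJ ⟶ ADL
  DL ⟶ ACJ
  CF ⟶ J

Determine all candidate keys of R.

{C, F}⁺: CF→J adds J; CFJ→ADL adds A, D, L → {A, C, D, F, J, L}.
{D, F, J}⁺: DFJ→AC adds A, C; CFJ→ADL adds L → {A, C, D, F, J, L}.
{D, F, L}⁺: DL→ACJ adds A, C, J → {A, C, D, F, J, L}.

CF, DFJ, DFL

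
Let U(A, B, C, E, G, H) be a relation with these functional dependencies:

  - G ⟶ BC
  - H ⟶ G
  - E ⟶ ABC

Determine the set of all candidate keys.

{E, H}⁺: H→G adds G; E→ABC adds A, B, C → {A, B, C, E, G, H}. Minimal: {H}⁺ = {B, C, G, H}; {E}⁺ = {A, B, C, E} — none reach the full schema.

EH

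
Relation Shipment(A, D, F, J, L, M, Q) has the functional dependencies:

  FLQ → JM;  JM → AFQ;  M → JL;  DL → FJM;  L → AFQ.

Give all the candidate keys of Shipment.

{D, L}, {D, M}

Attribute D never appears on the right-hand side of any dependency, so D must belong to every candidate key.
{D}⁺ = {D}, which is not all of the schema, so we must add further attributes.
{D, L}⁺: DL→FJM adds F, J, M; L→AFQ adds A, Q → {A, D, F, J, L, M, Q}. Minimal: {L}⁺ = {A, F, J, L, M, Q}; {D}⁺ = {D} — none reach the full schema.
{D, M}⁺: M→JL adds J, L; DL→FJM adds F; L→AFQ adds A, Q → {A, D, F, J, L, M, Q}. Minimal: {M}⁺ = {A, F, J, L, M, Q}; {D}⁺ = {D} — none reach the full schema.
Any other superkey contains one of these as a subset, so there are no further candidate keys.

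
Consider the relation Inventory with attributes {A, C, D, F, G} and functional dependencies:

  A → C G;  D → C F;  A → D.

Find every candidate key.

(A)

{A}⁺: A→CG adds C, G; A→D adds D; D→CF adds F → {A, C, D, F, G}.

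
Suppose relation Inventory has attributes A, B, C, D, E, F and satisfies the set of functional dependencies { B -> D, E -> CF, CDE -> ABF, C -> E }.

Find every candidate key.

{B, C}; {B, E}; {C, D}; {D, E}

{B, C}⁺: B→D adds D; C→E adds E; E→CF adds F; CDE→ABF adds A → {A, B, C, D, E, F}. Minimal: {C}⁺ = {C, E, F}; {B}⁺ = {B, D} — none reach the full schema.
{B, E}⁺: B→D adds D; E→CF adds C, F; CDE→ABF adds A → {A, B, C, D, E, F}. Minimal: {E}⁺ = {C, E, F}; {B}⁺ = {B, D} — none reach the full schema.
{C, D}⁺: C→E adds E; E→CF adds F; CDE→ABF adds A, B → {A, B, C, D, E, F}. Minimal: {D}⁺ = {D}; {C}⁺ = {C, E, F} — none reach the full schema.
{D, E}⁺: E→CF adds C, F; CDE→ABF adds A, B → {A, B, C, D, E, F}. Minimal: {E}⁺ = {C, E, F}; {D}⁺ = {D} — none reach the full schema.
Any other superkey contains one of these as a subset, so there are no further candidate keys.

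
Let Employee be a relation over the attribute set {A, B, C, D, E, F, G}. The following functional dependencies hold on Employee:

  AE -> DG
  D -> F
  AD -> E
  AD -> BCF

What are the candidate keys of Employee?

{A, D}, {A, E}

Attribute A never appears on the right-hand side of any dependency, so A must belong to every candidate key.
{A}⁺ = {A}, which is not all of the schema, so we must add further attributes.
{A, D}⁺: D→F adds F; AD→E adds E; AD→BCF adds B, C; AE→DG adds G → {A, B, C, D, E, F, G}. Minimal: {D}⁺ = {D, F}; {A}⁺ = {A} — none reach the full schema.
{A, E}⁺: AE→DG adds D, G; D→F adds F; AD→BCF adds B, C → {A, B, C, D, E, F, G}. Minimal: {E}⁺ = {E}; {A}⁺ = {A} — none reach the full schema.
Any other superkey contains one of these as a subset, so there are no further candidate keys.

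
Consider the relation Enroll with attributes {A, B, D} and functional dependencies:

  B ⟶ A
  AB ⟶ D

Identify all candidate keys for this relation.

{B}

Attribute B never appears on the right-hand side of any dependency, so B must belong to every candidate key.
{B}⁺ = {A, B, D}, which is all of the schema, so {B} is the only candidate key.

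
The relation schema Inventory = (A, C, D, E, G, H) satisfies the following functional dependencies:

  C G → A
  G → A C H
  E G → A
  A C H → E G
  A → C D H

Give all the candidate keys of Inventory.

{A}, {G}

{A}⁺: A→CDH adds C, D, H; ACH→EG adds E, G → {A, C, D, E, G, H}.
{G}⁺: G→ACH adds A, C, H; ACH→EG adds E; A→CDH adds D → {A, C, D, E, G, H}.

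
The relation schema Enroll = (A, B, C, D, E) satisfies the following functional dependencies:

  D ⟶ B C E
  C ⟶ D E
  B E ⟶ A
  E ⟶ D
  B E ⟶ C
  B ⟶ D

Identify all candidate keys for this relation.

{B}⁺: B→D adds D; D→BCE adds C, E; BE→A adds A → {A, B, C, D, E}.
{C}⁺: C→DE adds D, E; D→BCE adds B; BE→A adds A → {A, B, C, D, E}.
{D}⁺: D→BCE adds B, C, E; BE→A adds A → {A, B, C, D, E}.
{E}⁺: E→D adds D; D→BCE adds B, C; BE→A adds A → {A, B, C, D, E}.
Any other superkey contains one of these as a subset, so there are no further candidate keys.

(B); (C); (D); (E)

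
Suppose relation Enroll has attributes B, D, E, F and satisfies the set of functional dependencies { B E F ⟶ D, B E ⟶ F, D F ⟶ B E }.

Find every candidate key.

{B, E}⁺: BE→F adds F; BEF→D adds D → {B, D, E, F}. Minimal: {E}⁺ = {E}; {B}⁺ = {B} — none reach the full schema.
{D, F}⁺: DF→BE adds B, E → {B, D, E, F}. Minimal: {F}⁺ = {F}; {D}⁺ = {D} — none reach the full schema.

BE, DF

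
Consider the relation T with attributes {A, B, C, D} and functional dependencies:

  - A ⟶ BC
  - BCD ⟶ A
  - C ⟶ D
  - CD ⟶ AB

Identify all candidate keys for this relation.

(A), (C)

{A}⁺: A→BC adds B, C; C→D adds D → {A, B, C, D}.
{C}⁺: C→D adds D; CD→AB adds A, B → {A, B, C, D}.
Any other superkey contains one of these as a subset, so there are no further candidate keys.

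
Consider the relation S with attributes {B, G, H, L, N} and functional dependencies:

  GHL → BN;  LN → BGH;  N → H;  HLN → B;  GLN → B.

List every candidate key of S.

LN; GHL

Attribute L never appears on the right-hand side of any dependency, so L must belong to every candidate key.
{L}⁺ = {L}, which is not all of the schema, so we must add further attributes.
{L, N}⁺: LN→BGH adds B, G, H → {B, G, H, L, N}. Minimal: {N}⁺ = {H, N}; {L}⁺ = {L} — none reach the full schema.
{G, H, L}⁺: GHL→BN adds B, N → {B, G, H, L, N}. Minimal: {H, L}⁺ = {H, L}; {G, L}⁺ = {G, L}; {G, H}⁺ = {G, H} — none reach the full schema.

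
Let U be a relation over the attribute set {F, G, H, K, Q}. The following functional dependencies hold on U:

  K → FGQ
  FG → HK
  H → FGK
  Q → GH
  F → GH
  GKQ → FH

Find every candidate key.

(F), (H), (K), (Q)

{F}⁺: F→GH adds G, H; FG→HK adds K; K→FGQ adds Q → {F, G, H, K, Q}.
{H}⁺: H→FGK adds F, G, K; K→FGQ adds Q → {F, G, H, K, Q}.
{K}⁺: K→FGQ adds F, G, Q; FG→HK adds H → {F, G, H, K, Q}.
{Q}⁺: Q→GH adds G, H; H→FGK adds F, K → {F, G, H, K, Q}.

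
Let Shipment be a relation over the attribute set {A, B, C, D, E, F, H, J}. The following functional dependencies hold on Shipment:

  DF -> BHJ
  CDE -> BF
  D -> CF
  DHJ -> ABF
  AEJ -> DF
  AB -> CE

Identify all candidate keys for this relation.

(D), (A, B, J), (A, E, J)

{D}⁺: D→CF adds C, F; DF→BHJ adds B, H, J; DHJ→ABF adds A; AB→CE adds E → {A, B, C, D, E, F, H, J}.
{A, B, J}⁺: AB→CE adds C, E; AEJ→DF adds D, F; DF→BHJ adds H → {A, B, C, D, E, F, H, J}.
{A, E, J}⁺: AEJ→DF adds D, F; DF→BHJ adds B, H; D→CF adds C → {A, B, C, D, E, F, H, J}.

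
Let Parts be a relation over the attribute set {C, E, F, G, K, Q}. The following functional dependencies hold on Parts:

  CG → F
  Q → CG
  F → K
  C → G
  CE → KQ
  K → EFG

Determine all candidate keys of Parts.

C, Q

{C}⁺: C→G adds G; CG→F adds F; F→K adds K; K→EFG adds E; CE→KQ adds Q → {C, E, F, G, K, Q}.
{Q}⁺: Q→CG adds C, G; CG→F adds F; F→K adds K; K→EFG adds E → {C, E, F, G, K, Q}.
Any other superkey contains one of these as a subset, so there are no further candidate keys.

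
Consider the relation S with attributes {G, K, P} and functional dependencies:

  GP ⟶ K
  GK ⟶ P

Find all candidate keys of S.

Attribute G never appears on the right-hand side of any dependency, so G must belong to every candidate key.
{G}⁺ = {G}, which is not all of the schema, so we must add further attributes.
{G, K}⁺: GK→P adds P → {G, K, P}.
{G, P}⁺: GP→K adds K → {G, K, P}.

GK, GP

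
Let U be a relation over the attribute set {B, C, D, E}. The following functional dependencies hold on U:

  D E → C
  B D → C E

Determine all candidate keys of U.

Attributes B, D never appear on any right-hand side, so every candidate key must contain {B, D}.
{B, D}⁺ = {B, C, D, E}, which is all of the schema, so {B, D} is the only candidate key.

(B, D)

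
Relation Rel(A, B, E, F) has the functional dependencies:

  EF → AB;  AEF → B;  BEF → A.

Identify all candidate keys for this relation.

Attributes E, F never appear on any right-hand side, so every candidate key must contain {E, F}.
{E, F}⁺ = {A, B, E, F}, which is all of the schema, so {E, F} is the only candidate key.

EF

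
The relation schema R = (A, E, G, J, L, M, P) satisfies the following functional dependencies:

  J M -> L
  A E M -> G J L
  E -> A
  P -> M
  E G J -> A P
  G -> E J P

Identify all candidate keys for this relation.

{G}; {E, M}; {E, P}

{G}⁺: G→EJP adds E, J, P; E→A adds A; P→M adds M; JM→L adds L → {A, E, G, J, L, M, P}.
{E, M}⁺: E→A adds A; AEM→GJL adds G, J, L; EGJ→AP adds P → {A, E, G, J, L, M, P}. Minimal: {M}⁺ = {M}; {E}⁺ = {A, E} — none reach the full schema.
{E, P}⁺: E→A adds A; P→M adds M; AEM→GJL adds G, J, L → {A, E, G, J, L, M, P}. Minimal: {P}⁺ = {M, P}; {E}⁺ = {A, E} — none reach the full schema.
Any other superkey contains one of these as a subset, so there are no further candidate keys.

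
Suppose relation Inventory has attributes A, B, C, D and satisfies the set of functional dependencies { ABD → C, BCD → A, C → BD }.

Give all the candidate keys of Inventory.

(C), (A, B, D)

{C}⁺: C→BD adds B, D; BCD→A adds A → {A, B, C, D}.
{A, B, D}⁺: ABD→C adds C → {A, B, C, D}. Minimal: {B, D}⁺ = {B, D}; {A, D}⁺ = {A, D}; {A, B}⁺ = {A, B} — none reach the full schema.
Any other superkey contains one of these as a subset, so there are no further candidate keys.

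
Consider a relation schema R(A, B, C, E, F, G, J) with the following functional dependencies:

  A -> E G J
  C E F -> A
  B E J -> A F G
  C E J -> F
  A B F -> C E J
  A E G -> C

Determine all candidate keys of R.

AB, BEJ, BCEF

Attribute B never appears on the right-hand side of any dependency, so B must belong to every candidate key.
{B}⁺ = {B}, which is not all of the schema, so we must add further attributes.
{A, B}⁺: A→EGJ adds E, G, J; BEJ→AFG adds F; ABF→CEJ adds C → {A, B, C, E, F, G, J}. Minimal: {B}⁺ = {B}; {A}⁺ = {A, C, E, F, G, J} — none reach the full schema.
{B, E, J}⁺: BEJ→AFG adds A, F, G; ABF→CEJ adds C → {A, B, C, E, F, G, J}. Minimal: {E, J}⁺ = {E, J}; {B, J}⁺ = {B, J}; {B, E}⁺ = {B, E} — none reach the full schema.
{B, C, E, F}⁺: CEF→A adds A; ABF→CEJ adds J; A→EGJ adds G → {A, B, C, E, F, G, J}. Minimal: {C, E, F}⁺ = {A, C, E, F, G, J}; {B, E, F}⁺ = {B, E, F}; {B, C, F}⁺ = {B, C, F}; … — none reach the full schema.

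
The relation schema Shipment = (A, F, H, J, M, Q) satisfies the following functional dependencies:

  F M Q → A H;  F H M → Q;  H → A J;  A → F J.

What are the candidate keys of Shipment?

Attribute M never appears on the right-hand side of any dependency, so M must belong to every candidate key.
{M}⁺ = {M}, which is not all of the schema, so we must add further attributes.
{H, M}⁺: H→AJ adds A, J; A→FJ adds F; FHM→Q adds Q → {A, F, H, J, M, Q}. Minimal: {M}⁺ = {M}; {H}⁺ = {A, F, H, J} — none reach the full schema.
{A, M, Q}⁺: A→FJ adds F, J; FMQ→AH adds H → {A, F, H, J, M, Q}. Minimal: {M, Q}⁺ = {M, Q}; {A, Q}⁺ = {A, F, J, Q}; {A, M}⁺ = {A, F, J, M} — none reach the full schema.
{F, M, Q}⁺: FMQ→AH adds A, H; H→AJ adds J → {A, F, H, J, M, Q}. Minimal: {M, Q}⁺ = {M, Q}; {F, Q}⁺ = {F, Q}; {F, M}⁺ = {F, M} — none reach the full schema.
Any other superkey contains one of these as a subset, so there are no further candidate keys.

{H, M}, {A, M, Q}, {F, M, Q}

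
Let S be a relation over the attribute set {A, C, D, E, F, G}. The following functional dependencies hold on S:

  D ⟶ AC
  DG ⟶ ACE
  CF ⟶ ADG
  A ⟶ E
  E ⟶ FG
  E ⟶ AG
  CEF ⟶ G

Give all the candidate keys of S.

{D}⁺: D→AC adds A, C; A→E adds E; E→FG adds F, G → {A, C, D, E, F, G}.
{A, C}⁺: A→E adds E; E→FG adds F, G; CF→ADG adds D → {A, C, D, E, F, G}. Minimal: {C}⁺ = {C}; {A}⁺ = {A, E, F, G} — none reach the full schema.
{C, E}⁺: E→FG adds F, G; E→AG adds A; CF→ADG adds D → {A, C, D, E, F, G}. Minimal: {E}⁺ = {A, E, F, G}; {C}⁺ = {C} — none reach the full schema.
{C, F}⁺: CF→ADG adds A, D, G; A→E adds E → {A, C, D, E, F, G}. Minimal: {F}⁺ = {F}; {C}⁺ = {C} — none reach the full schema.
Any other superkey contains one of these as a subset, so there are no further candidate keys.

D; AC; CE; CF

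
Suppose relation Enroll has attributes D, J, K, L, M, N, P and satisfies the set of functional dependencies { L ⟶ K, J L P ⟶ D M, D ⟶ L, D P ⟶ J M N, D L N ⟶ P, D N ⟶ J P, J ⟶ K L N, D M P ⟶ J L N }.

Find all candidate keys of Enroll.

(D, J), (D, N), (D, P), (J, P)

{D, J}⁺: D→L adds L; J→KLN adds K, N; DLN→P adds P; JLP→DM adds M → {D, J, K, L, M, N, P}.
{D, N}⁺: D→L adds L; DLN→P adds P; DN→JP adds J; J→KLN adds K; JLP→DM adds M → {D, J, K, L, M, N, P}.
{D, P}⁺: D→L adds L; DP→JMN adds J, M, N; J→KLN adds K → {D, J, K, L, M, N, P}.
{J, P}⁺: J→KLN adds K, L, N; JLP→DM adds D, M → {D, J, K, L, M, N, P}.
Any other superkey contains one of these as a subset, so there are no further candidate keys.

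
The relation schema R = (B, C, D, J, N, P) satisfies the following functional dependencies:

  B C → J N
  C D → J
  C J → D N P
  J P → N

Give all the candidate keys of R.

{B, C}

Attributes B, C never appear on any right-hand side, so every candidate key must contain {B, C}.
{B, C}⁺ = {B, C, D, J, N, P}, which is all of the schema, so {B, C} is the only candidate key.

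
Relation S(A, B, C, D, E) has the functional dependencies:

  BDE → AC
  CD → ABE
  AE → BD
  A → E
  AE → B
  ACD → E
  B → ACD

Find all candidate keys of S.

{A}⁺: A→E adds E; AE→B adds B; B→ACD adds C, D → {A, B, C, D, E}.
{B}⁺: B→ACD adds A, C, D; CD→ABE adds E → {A, B, C, D, E}.
{C, D}⁺: CD→ABE adds A, B, E → {A, B, C, D, E}.

{A}, {B}, {C, D}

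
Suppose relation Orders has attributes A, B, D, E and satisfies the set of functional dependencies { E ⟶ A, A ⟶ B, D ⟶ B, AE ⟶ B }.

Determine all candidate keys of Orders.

Attributes D, E never appear on any right-hand side, so every candidate key must contain {D, E}.
{D, E}⁺ = {A, B, D, E}, which is all of the schema, so {D, E} is the only candidate key.

{D, E}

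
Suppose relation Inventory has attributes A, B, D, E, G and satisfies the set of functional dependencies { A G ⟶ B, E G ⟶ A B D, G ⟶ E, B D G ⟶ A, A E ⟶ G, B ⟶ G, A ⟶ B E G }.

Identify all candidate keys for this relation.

{A}⁺: A→BEG adds B, E, G; EG→ABD adds D → {A, B, D, E, G}.
{B}⁺: B→G adds G; G→E adds E; EG→ABD adds A, D → {A, B, D, E, G}.
{G}⁺: G→E adds E; EG→ABD adds A, B, D → {A, B, D, E, G}.

A, B, G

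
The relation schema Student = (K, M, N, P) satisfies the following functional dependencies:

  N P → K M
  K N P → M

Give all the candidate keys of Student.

{N, P}

Attributes N, P never appear on any right-hand side, so every candidate key must contain {N, P}.
{N, P}⁺ = {K, M, N, P}, which is all of the schema, so {N, P} is the only candidate key.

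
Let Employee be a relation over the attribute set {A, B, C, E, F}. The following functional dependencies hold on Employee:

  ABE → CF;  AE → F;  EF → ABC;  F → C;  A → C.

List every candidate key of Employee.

Attribute E never appears on the right-hand side of any dependency, so E must belong to every candidate key.
{E}⁺ = {E}, which is not all of the schema, so we must add further attributes.
{A, E}⁺: AE→F adds F; EF→ABC adds B, C → {A, B, C, E, F}.
{E, F}⁺: EF→ABC adds A, B, C → {A, B, C, E, F}.

AE; EF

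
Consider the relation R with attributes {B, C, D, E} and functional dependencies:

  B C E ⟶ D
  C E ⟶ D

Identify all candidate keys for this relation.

{B, C, E}

{B, C, E}⁺: BCE→D adds D → {B, C, D, E}. Minimal: {C, E}⁺ = {C, D, E}; {B, E}⁺ = {B, E}; {B, C}⁺ = {B, C} — none reach the full schema.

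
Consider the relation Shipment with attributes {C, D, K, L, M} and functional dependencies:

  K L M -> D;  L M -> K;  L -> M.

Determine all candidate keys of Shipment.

{C, L}

Attributes C, L never appear on any right-hand side, so every candidate key must contain {C, L}.
{C, L}⁺ = {C, D, K, L, M}, which is all of the schema, so {C, L} is the only candidate key.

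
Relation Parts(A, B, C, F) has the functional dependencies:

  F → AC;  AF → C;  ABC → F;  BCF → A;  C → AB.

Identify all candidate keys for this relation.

C, F

{C}⁺: C→AB adds A, B; ABC→F adds F → {A, B, C, F}.
{F}⁺: F→AC adds A, C; C→AB adds B → {A, B, C, F}.
Any other superkey contains one of these as a subset, so there are no further candidate keys.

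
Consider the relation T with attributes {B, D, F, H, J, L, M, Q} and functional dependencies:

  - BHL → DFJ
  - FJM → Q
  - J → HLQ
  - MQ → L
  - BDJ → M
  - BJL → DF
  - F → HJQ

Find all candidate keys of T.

Attribute B never appears on the right-hand side of any dependency, so B must belong to every candidate key.
{B}⁺ = {B}, which is not all of the schema, so we must add further attributes.
{B, F}⁺: F→HJQ adds H, J, Q; J→HLQ adds L; BJL→DF adds D; BDJ→M adds M → {B, D, F, H, J, L, M, Q}. Minimal: {F}⁺ = {F, H, J, L, Q}; {B}⁺ = {B} — none reach the full schema.
{B, J}⁺: J→HLQ adds H, L, Q; BJL→DF adds D, F; BDJ→M adds M → {B, D, F, H, J, L, M, Q}. Minimal: {J}⁺ = {H, J, L, Q}; {B}⁺ = {B} — none reach the full schema.
{B, H, L}⁺: BHL→DFJ adds D, F, J; J→HLQ adds Q; BDJ→M adds M → {B, D, F, H, J, L, M, Q}. Minimal: {H, L}⁺ = {H, L}; {B, L}⁺ = {B, L}; {B, H}⁺ = {B, H} — none reach the full schema.
{B, H, M, Q}⁺: MQ→L adds L; BHL→DFJ adds D, F, J → {B, D, F, H, J, L, M, Q}. Minimal: {H, M, Q}⁺ = {H, L, M, Q}; {B, M, Q}⁺ = {B, L, M, Q}; {B, H, Q}⁺ = {B, H, Q}; … — none reach the full schema.

BF, BJ, BHL, BHMQ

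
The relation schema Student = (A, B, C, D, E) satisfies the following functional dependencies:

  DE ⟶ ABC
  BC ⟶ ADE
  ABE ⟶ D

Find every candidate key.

{B, C}⁺: BC→ADE adds A, D, E → {A, B, C, D, E}. Minimal: {C}⁺ = {C}; {B}⁺ = {B} — none reach the full schema.
{D, E}⁺: DE→ABC adds A, B, C → {A, B, C, D, E}. Minimal: {E}⁺ = {E}; {D}⁺ = {D} — none reach the full schema.
{A, B, E}⁺: ABE→D adds D; DE→ABC adds C → {A, B, C, D, E}. Minimal: {B, E}⁺ = {B, E}; {A, E}⁺ = {A, E}; {A, B}⁺ = {A, B} — none reach the full schema.
Any other superkey contains one of these as a subset, so there are no further candidate keys.

BC; DE; ABE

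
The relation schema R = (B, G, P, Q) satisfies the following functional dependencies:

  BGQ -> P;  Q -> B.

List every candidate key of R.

Attributes G, Q never appear on any right-hand side, so every candidate key must contain {G, Q}.
{G, Q}⁺ = {B, G, P, Q}, which is all of the schema, so {G, Q} is the only candidate key.

GQ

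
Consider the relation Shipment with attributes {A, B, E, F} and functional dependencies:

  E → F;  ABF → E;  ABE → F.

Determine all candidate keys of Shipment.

{A, B, E}⁺: E→F adds F → {A, B, E, F}. Minimal: {B, E}⁺ = {B, E, F}; {A, E}⁺ = {A, E, F}; {A, B}⁺ = {A, B} — none reach the full schema.
{A, B, F}⁺: ABF→E adds E → {A, B, E, F}. Minimal: {B, F}⁺ = {B, F}; {A, F}⁺ = {A, F}; {A, B}⁺ = {A, B} — none reach the full schema.

ABE, ABF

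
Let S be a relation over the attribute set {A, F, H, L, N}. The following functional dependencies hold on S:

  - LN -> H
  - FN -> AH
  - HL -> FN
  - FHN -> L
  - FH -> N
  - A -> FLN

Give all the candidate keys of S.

A; FH; FN; HL; LN

{A}⁺: A→FLN adds F, L, N; LN→H adds H → {A, F, H, L, N}.
{F, H}⁺: FH→N adds N; FN→AH adds A; FHN→L adds L → {A, F, H, L, N}. Minimal: {H}⁺ = {H}; {F}⁺ = {F} — none reach the full schema.
{F, N}⁺: FN→AH adds A, H; FHN→L adds L → {A, F, H, L, N}. Minimal: {N}⁺ = {N}; {F}⁺ = {F} — none reach the full schema.
{H, L}⁺: HL→FN adds F, N; FN→AH adds A → {A, F, H, L, N}. Minimal: {L}⁺ = {L}; {H}⁺ = {H} — none reach the full schema.
{L, N}⁺: LN→H adds H; HL→FN adds F; FN→AH adds A → {A, F, H, L, N}. Minimal: {N}⁺ = {N}; {L}⁺ = {L} — none reach the full schema.
Any other superkey contains one of these as a subset, so there are no further candidate keys.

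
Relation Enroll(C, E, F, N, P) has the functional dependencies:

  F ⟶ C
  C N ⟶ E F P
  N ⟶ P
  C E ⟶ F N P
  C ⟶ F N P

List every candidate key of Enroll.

{C}⁺: C→FNP adds F, N, P; CN→EFP adds E → {C, E, F, N, P}.
{F}⁺: F→C adds C; C→FNP adds N, P; CN→EFP adds E → {C, E, F, N, P}.
Any other superkey contains one of these as a subset, so there are no further candidate keys.

{C}, {F}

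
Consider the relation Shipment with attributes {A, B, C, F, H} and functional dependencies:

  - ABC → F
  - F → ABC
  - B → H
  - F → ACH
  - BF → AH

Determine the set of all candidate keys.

{F}⁺: F→ABC adds A, B, C; B→H adds H → {A, B, C, F, H}.
{A, B, C}⁺: ABC→F adds F; B→H adds H → {A, B, C, F, H}. Minimal: {B, C}⁺ = {B, C, H}; {A, C}⁺ = {A, C}; {A, B}⁺ = {A, B, H} — none reach the full schema.
Any other superkey contains one of these as a subset, so there are no further candidate keys.

{F}; {A, B, C}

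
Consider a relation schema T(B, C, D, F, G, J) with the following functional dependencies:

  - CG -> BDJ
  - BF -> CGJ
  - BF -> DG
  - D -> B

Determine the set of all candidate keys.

Attribute F never appears on the right-hand side of any dependency, so F must belong to every candidate key.
{F}⁺ = {F}, which is not all of the schema, so we must add further attributes.
{B, F}⁺: BF→CGJ adds C, G, J; BF→DG adds D → {B, C, D, F, G, J}.
{D, F}⁺: D→B adds B; BF→CGJ adds C, G, J → {B, C, D, F, G, J}.
{C, F, G}⁺: CG→BDJ adds B, D, J → {B, C, D, F, G, J}.
Any other superkey contains one of these as a subset, so there are no further candidate keys.

(B, F); (D, F); (C, F, G)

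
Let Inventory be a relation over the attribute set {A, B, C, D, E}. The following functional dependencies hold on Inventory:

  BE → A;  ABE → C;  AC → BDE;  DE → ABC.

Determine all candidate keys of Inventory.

{A, C}; {B, E}; {D, E}

{A, C}⁺: AC→BDE adds B, D, E → {A, B, C, D, E}. Minimal: {C}⁺ = {C}; {A}⁺ = {A} — none reach the full schema.
{B, E}⁺: BE→A adds A; ABE→C adds C; AC→BDE adds D → {A, B, C, D, E}. Minimal: {E}⁺ = {E}; {B}⁺ = {B} — none reach the full schema.
{D, E}⁺: DE→ABC adds A, B, C → {A, B, C, D, E}. Minimal: {E}⁺ = {E}; {D}⁺ = {D} — none reach the full schema.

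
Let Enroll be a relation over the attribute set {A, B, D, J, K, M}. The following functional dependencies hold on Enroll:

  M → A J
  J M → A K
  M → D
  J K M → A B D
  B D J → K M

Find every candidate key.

{M}⁺: M→AJ adds A, J; JM→AK adds K; M→D adds D; JKM→ABD adds B → {A, B, D, J, K, M}.
{B, D, J}⁺: BDJ→KM adds K, M; M→AJ adds A → {A, B, D, J, K, M}.
Any other superkey contains one of these as a subset, so there are no further candidate keys.

(M); (B, D, J)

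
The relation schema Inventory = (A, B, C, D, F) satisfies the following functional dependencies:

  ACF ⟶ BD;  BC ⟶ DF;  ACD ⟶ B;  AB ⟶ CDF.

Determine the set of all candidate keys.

Attribute A never appears on the right-hand side of any dependency, so A must belong to every candidate key.
{A}⁺ = {A}, which is not all of the schema, so we must add further attributes.
{A, B}⁺: AB→CDF adds C, D, F → {A, B, C, D, F}. Minimal: {B}⁺ = {B}; {A}⁺ = {A} — none reach the full schema.
{A, C, D}⁺: ACD→B adds B; AB→CDF adds F → {A, B, C, D, F}. Minimal: {C, D}⁺ = {C, D}; {A, D}⁺ = {A, D}; {A, C}⁺ = {A, C} — none reach the full schema.
{A, C, F}⁺: ACF→BD adds B, D → {A, B, C, D, F}. Minimal: {C, F}⁺ = {C, F}; {A, F}⁺ = {A, F}; {A, C}⁺ = {A, C} — none reach the full schema.

{A, B}; {A, C, D}; {A, C, F}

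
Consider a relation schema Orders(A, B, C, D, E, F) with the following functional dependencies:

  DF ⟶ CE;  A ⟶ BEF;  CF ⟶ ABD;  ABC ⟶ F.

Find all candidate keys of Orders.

{A, C}⁺: A→BEF adds B, E, F; CF→ABD adds D → {A, B, C, D, E, F}. Minimal: {C}⁺ = {C}; {A}⁺ = {A, B, E, F} — none reach the full schema.
{A, D}⁺: A→BEF adds B, E, F; DF→CE adds C → {A, B, C, D, E, F}. Minimal: {D}⁺ = {D}; {A}⁺ = {A, B, E, F} — none reach the full schema.
{C, F}⁺: CF→ABD adds A, B, D; DF→CE adds E → {A, B, C, D, E, F}. Minimal: {F}⁺ = {F}; {C}⁺ = {C} — none reach the full schema.
{D, F}⁺: DF→CE adds C, E; CF→ABD adds A, B → {A, B, C, D, E, F}. Minimal: {F}⁺ = {F}; {D}⁺ = {D} — none reach the full schema.

{A, C}; {A, D}; {C, F}; {D, F}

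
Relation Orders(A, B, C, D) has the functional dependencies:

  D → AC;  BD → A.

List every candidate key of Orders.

Attributes B, D never appear on any right-hand side, so every candidate key must contain {B, D}.
{B, D}⁺ = {A, B, C, D}, which is all of the schema, so {B, D} is the only candidate key.

{B, D}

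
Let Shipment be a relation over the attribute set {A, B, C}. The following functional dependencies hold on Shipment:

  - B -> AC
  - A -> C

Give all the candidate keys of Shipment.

{B}

Attribute B never appears on the right-hand side of any dependency, so B must belong to every candidate key.
{B}⁺ = {A, B, C}, which is all of the schema, so {B} is the only candidate key.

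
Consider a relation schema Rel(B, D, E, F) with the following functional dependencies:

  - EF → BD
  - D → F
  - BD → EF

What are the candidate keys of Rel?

{B, D}; {D, E}; {E, F}

{B, D}⁺: D→F adds F; BD→EF adds E → {B, D, E, F}. Minimal: {D}⁺ = {D, F}; {B}⁺ = {B} — none reach the full schema.
{D, E}⁺: D→F adds F; EF→BD adds B → {B, D, E, F}. Minimal: {E}⁺ = {E}; {D}⁺ = {D, F} — none reach the full schema.
{E, F}⁺: EF→BD adds B, D → {B, D, E, F}. Minimal: {F}⁺ = {F}; {E}⁺ = {E} — none reach the full schema.
Any other superkey contains one of these as a subset, so there are no further candidate keys.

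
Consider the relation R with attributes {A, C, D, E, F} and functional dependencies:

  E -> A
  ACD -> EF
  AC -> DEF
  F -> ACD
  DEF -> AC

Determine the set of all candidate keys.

{F}, {A, C}, {C, E}

{F}⁺: F→ACD adds A, C, D; ACD→EF adds E → {A, C, D, E, F}.
{A, C}⁺: AC→DEF adds D, E, F → {A, C, D, E, F}. Minimal: {C}⁺ = {C}; {A}⁺ = {A} — none reach the full schema.
{C, E}⁺: E→A adds A; AC→DEF adds D, F → {A, C, D, E, F}. Minimal: {E}⁺ = {A, E}; {C}⁺ = {C} — none reach the full schema.
Any other superkey contains one of these as a subset, so there are no further candidate keys.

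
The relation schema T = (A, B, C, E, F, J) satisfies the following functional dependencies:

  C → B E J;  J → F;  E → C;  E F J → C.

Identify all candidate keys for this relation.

Attribute A never appears on the right-hand side of any dependency, so A must belong to every candidate key.
{A}⁺ = {A}, which is not all of the schema, so we must add further attributes.
{A, C}⁺: C→BEJ adds B, E, J; J→F adds F → {A, B, C, E, F, J}. Minimal: {C}⁺ = {B, C, E, F, J}; {A}⁺ = {A} — none reach the full schema.
{A, E}⁺: E→C adds C; C→BEJ adds B, J; J→F adds F → {A, B, C, E, F, J}. Minimal: {E}⁺ = {B, C, E, F, J}; {A}⁺ = {A} — none reach the full schema.

{A, C}, {A, E}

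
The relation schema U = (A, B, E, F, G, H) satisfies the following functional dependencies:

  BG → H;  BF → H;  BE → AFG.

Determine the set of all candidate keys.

Attributes B, E never appear on any right-hand side, so every candidate key must contain {B, E}.
{B, E}⁺ = {A, B, E, F, G, H}, which is all of the schema, so {B, E} is the only candidate key.

{B, E}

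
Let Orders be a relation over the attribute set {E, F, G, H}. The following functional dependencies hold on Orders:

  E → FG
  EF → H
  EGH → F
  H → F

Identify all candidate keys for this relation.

(E)

Attribute E never appears on the right-hand side of any dependency, so E must belong to every candidate key.
{E}⁺ = {E, F, G, H}, which is all of the schema, so {E} is the only candidate key.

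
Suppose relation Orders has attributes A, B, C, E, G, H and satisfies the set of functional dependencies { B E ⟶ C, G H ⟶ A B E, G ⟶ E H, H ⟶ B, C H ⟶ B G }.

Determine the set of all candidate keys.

{G}⁺: G→EH adds E, H; H→B adds B; BE→C adds C; GH→ABE adds A → {A, B, C, E, G, H}.
{C, H}⁺: H→B adds B; CH→BG adds G; GH→ABE adds A, E → {A, B, C, E, G, H}.
{E, H}⁺: H→B adds B; BE→C adds C; CH→BG adds G; GH→ABE adds A → {A, B, C, E, G, H}.
Any other superkey contains one of these as a subset, so there are no further candidate keys.

{G}; {C, H}; {E, H}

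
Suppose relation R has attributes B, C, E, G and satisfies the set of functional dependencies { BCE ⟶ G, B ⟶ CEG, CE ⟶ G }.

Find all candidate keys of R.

{B}

{B}⁺: B→CEG adds C, E, G → {B, C, E, G}.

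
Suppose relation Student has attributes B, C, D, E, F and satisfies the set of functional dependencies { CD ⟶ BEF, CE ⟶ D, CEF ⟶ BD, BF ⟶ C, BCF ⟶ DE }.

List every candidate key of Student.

{B, F}⁺: BF→C adds C; BCF→DE adds D, E → {B, C, D, E, F}.
{C, D}⁺: CD→BEF adds B, E, F → {B, C, D, E, F}.
{C, E}⁺: CE→D adds D; CD→BEF adds B, F → {B, C, D, E, F}.

BF; CD; CE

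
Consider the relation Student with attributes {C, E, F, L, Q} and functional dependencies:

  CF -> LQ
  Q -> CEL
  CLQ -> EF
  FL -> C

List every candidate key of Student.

{Q}⁺: Q→CEL adds C, E, L; CLQ→EF adds F → {C, E, F, L, Q}.
{C, F}⁺: CF→LQ adds L, Q; Q→CEL adds E → {C, E, F, L, Q}. Minimal: {F}⁺ = {F}; {C}⁺ = {C} — none reach the full schema.
{F, L}⁺: FL→C adds C; CF→LQ adds Q; Q→CEL adds E → {C, E, F, L, Q}. Minimal: {L}⁺ = {L}; {F}⁺ = {F} — none reach the full schema.
Any other superkey contains one of these as a subset, so there are no further candidate keys.

Q, CF, FL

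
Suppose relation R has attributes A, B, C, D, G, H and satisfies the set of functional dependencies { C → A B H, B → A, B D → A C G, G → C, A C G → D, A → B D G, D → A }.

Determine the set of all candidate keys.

{A}, {B}, {C}, {D}, {G}

{A}⁺: A→BDG adds B, D, G; BD→ACG adds C; C→ABH adds H → {A, B, C, D, G, H}.
{B}⁺: B→A adds A; A→BDG adds D, G; BD→ACG adds C; C→ABH adds H → {A, B, C, D, G, H}.
{C}⁺: C→ABH adds A, B, H; A→BDG adds D, G → {A, B, C, D, G, H}.
{D}⁺: D→A adds A; A→BDG adds B, G; BD→ACG adds C; C→ABH adds H → {A, B, C, D, G, H}.
{G}⁺: G→C adds C; C→ABH adds A, B, H; ACG→D adds D → {A, B, C, D, G, H}.
Any other superkey contains one of these as a subset, so there are no further candidate keys.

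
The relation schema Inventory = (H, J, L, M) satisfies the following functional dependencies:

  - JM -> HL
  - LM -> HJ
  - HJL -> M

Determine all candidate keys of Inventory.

{J, M}⁺: JM→HL adds H, L → {H, J, L, M}. Minimal: {M}⁺ = {M}; {J}⁺ = {J} — none reach the full schema.
{L, M}⁺: LM→HJ adds H, J → {H, J, L, M}. Minimal: {M}⁺ = {M}; {L}⁺ = {L} — none reach the full schema.
{H, J, L}⁺: HJL→M adds M → {H, J, L, M}. Minimal: {J, L}⁺ = {J, L}; {H, L}⁺ = {H, L}; {H, J}⁺ = {H, J} — none reach the full schema.

{J, M}; {L, M}; {H, J, L}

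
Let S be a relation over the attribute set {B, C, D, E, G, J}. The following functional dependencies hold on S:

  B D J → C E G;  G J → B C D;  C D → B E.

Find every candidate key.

Attribute J never appears on the right-hand side of any dependency, so J must belong to every candidate key.
{J}⁺ = {J}, which is not all of the schema, so we must add further attributes.
{G, J}⁺: GJ→BCD adds B, C, D; CD→BE adds E → {B, C, D, E, G, J}. Minimal: {J}⁺ = {J}; {G}⁺ = {G} — none reach the full schema.
{B, D, J}⁺: BDJ→CEG adds C, E, G → {B, C, D, E, G, J}. Minimal: {D, J}⁺ = {D, J}; {B, J}⁺ = {B, J}; {B, D}⁺ = {B, D} — none reach the full schema.
{C, D, J}⁺: CD→BE adds B, E; BDJ→CEG adds G → {B, C, D, E, G, J}. Minimal: {D, J}⁺ = {D, J}; {C, J}⁺ = {C, J}; {C, D}⁺ = {B, C, D, E} — none reach the full schema.

GJ; BDJ; CDJ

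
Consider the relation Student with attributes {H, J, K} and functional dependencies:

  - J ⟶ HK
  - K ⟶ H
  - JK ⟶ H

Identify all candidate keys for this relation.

Attribute J never appears on the right-hand side of any dependency, so J must belong to every candidate key.
{J}⁺ = {H, J, K}, which is all of the schema, so {J} is the only candidate key.

{J}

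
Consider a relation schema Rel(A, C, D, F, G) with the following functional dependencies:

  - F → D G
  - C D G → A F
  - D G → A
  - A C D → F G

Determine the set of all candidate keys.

Attribute C never appears on the right-hand side of any dependency, so C must belong to every candidate key.
{C}⁺ = {C}, which is not all of the schema, so we must add further attributes.
{C, F}⁺: F→DG adds D, G; CDG→AF adds A → {A, C, D, F, G}. Minimal: {F}⁺ = {A, D, F, G}; {C}⁺ = {C} — none reach the full schema.
{A, C, D}⁺: ACD→FG adds F, G → {A, C, D, F, G}. Minimal: {C, D}⁺ = {C, D}; {A, D}⁺ = {A, D}; {A, C}⁺ = {A, C} — none reach the full schema.
{C, D, G}⁺: CDG→AF adds A, F → {A, C, D, F, G}. Minimal: {D, G}⁺ = {A, D, G}; {C, G}⁺ = {C, G}; {C, D}⁺ = {C, D} — none reach the full schema.

(C, F), (A, C, D), (C, D, G)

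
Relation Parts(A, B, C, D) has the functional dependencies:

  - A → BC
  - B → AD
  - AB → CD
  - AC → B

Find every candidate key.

(A), (B)

{A}⁺: A→BC adds B, C; B→AD adds D → {A, B, C, D}.
{B}⁺: B→AD adds A, D; AB→CD adds C → {A, B, C, D}.
Any other superkey contains one of these as a subset, so there are no further candidate keys.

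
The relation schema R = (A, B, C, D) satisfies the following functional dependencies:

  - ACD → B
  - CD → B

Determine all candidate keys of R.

Attributes A, C, D never appear on any right-hand side, so every candidate key must contain {A, C, D}.
{A, C, D}⁺ = {A, B, C, D}, which is all of the schema, so {A, C, D} is the only candidate key.

{A, C, D}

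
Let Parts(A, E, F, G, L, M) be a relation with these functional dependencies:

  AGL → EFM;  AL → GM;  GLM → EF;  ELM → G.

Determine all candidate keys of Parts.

Attributes A, L never appear on any right-hand side, so every candidate key must contain {A, L}.
{A, L}⁺ = {A, E, F, G, L, M}, which is all of the schema, so {A, L} is the only candidate key.

{A, L}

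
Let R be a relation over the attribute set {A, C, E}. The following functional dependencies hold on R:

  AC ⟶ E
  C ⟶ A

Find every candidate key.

{C}

{C}⁺: C→A adds A; AC→E adds E → {A, C, E}.
No other minimal superkey exists.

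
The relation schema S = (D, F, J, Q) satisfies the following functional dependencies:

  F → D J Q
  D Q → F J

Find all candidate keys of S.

{F}⁺: F→DJQ adds D, J, Q → {D, F, J, Q}.
{D, Q}⁺: DQ→FJ adds F, J → {D, F, J, Q}.

(F); (D, Q)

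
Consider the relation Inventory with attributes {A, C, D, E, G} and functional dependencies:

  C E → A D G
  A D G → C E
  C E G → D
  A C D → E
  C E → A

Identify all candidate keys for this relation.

{C, E}⁺: CE→ADG adds A, D, G → {A, C, D, E, G}. Minimal: {E}⁺ = {E}; {C}⁺ = {C} — none reach the full schema.
{A, C, D}⁺: ACD→E adds E; CE→ADG adds G → {A, C, D, E, G}. Minimal: {C, D}⁺ = {C, D}; {A, D}⁺ = {A, D}; {A, C}⁺ = {A, C} — none reach the full schema.
{A, D, G}⁺: ADG→CE adds C, E → {A, C, D, E, G}. Minimal: {D, G}⁺ = {D, G}; {A, G}⁺ = {A, G}; {A, D}⁺ = {A, D} — none reach the full schema.

{C, E}, {A, C, D}, {A, D, G}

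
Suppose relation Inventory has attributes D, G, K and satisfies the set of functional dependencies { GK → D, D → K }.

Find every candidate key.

Attribute G never appears on the right-hand side of any dependency, so G must belong to every candidate key.
{G}⁺ = {G}, which is not all of the schema, so we must add further attributes.
{D, G}⁺: D→K adds K → {D, G, K}. Minimal: {G}⁺ = {G}; {D}⁺ = {D, K} — none reach the full schema.
{G, K}⁺: GK→D adds D → {D, G, K}. Minimal: {K}⁺ = {K}; {G}⁺ = {G} — none reach the full schema.

(D, G), (G, K)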